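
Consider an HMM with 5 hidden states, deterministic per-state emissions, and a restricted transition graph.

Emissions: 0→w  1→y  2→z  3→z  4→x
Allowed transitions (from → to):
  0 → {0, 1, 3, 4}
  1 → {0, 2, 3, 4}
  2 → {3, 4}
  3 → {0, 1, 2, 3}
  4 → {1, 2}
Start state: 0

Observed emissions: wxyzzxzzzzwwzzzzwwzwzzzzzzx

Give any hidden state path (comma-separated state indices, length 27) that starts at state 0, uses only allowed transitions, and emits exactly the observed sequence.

0,4,1,3,2,4,2,3,3,3,0,0,3,2,3,3,0,0,3,0,3,3,3,3,3,2,4

  [0] w  {0}  => 0  start
  [1] x  {4}  => 4  0->4 ok
  [2] y  {1}  => 1  4->1 ok
  [3] z  {2,3}  => 3  1->3 ok
  [4] z  {2,3}  => 2  3->2 ok
  [5] x  {4}  => 4  2->4 ok
  [6] z  {2,3}  => 2  4->2 ok
  [7] z  {2,3}  => 3  2->3 ok
  [8] z  {2,3}  => 3  3->3 ok
  [9] z  {2,3}  => 3  3->3 ok
  [10] w  {0}  => 0  3->0 ok
  [11] w  {0}  => 0  0->0 ok
  [12] z  {2,3}  => 3  0->3 ok
  [13] z  {2,3}  => 2  3->2 ok
  [14] z  {2,3}  => 3  2->3 ok
  [15] z  {2,3}  => 3  3->3 ok
  [16] w  {0}  => 0  3->0 ok
  [17] w  {0}  => 0  0->0 ok
  [18] z  {2,3}  => 3  0->3 ok
  [19] w  {0}  => 0  3->0 ok
  [20] z  {2,3}  => 3  0->3 ok
  [21] z  {2,3}  => 3  3->3 ok
  [22] z  {2,3}  => 3  3->3 ok
  [23] z  {2,3}  => 3  3->3 ok
  [24] z  {2,3}  => 3  3->3 ok
  [25] z  {2,3}  => 2  3->2 ok
  [26] x  {4}  => 4  2->4 ok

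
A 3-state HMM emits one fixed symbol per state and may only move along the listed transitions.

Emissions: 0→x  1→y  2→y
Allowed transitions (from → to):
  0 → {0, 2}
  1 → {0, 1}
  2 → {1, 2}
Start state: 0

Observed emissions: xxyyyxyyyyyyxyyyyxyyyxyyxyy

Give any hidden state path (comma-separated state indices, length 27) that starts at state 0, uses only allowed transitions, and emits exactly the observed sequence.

0,0,2,1,1,0,2,2,2,2,1,1,0,2,1,1,1,0,2,1,1,0,2,1,0,2,2

  [0] x  {0}  => 0  start
  [1] x  {0}  => 0  0->0 ok
  [2] y  {1,2}  => 2  0->2 ok
  [3] y  {1,2}  => 1  2->1 ok
  [4] y  {1,2}  => 1  1->1 ok
  [5] x  {0}  => 0  1->0 ok
  [6] y  {1,2}  => 2  0->2 ok
  [7] y  {1,2}  => 2  2->2 ok
  [8] y  {1,2}  => 2  2->2 ok
  [9] y  {1,2}  => 2  2->2 ok
  [10] y  {1,2}  => 1  2->1 ok
  [11] y  {1,2}  => 1  1->1 ok
  [12] x  {0}  => 0  1->0 ok
  [13] y  {1,2}  => 2  0->2 ok
  [14] y  {1,2}  => 1  2->1 ok
  [15] y  {1,2}  => 1  1->1 ok
  [16] y  {1,2}  => 1  1->1 ok
  [17] x  {0}  => 0  1->0 ok
  [18] y  {1,2}  => 2  0->2 ok
  [19] y  {1,2}  => 1  2->1 ok
  [20] y  {1,2}  => 1  1->1 ok
  [21] x  {0}  => 0  1->0 ok
  [22] y  {1,2}  => 2  0->2 ok
  [23] y  {1,2}  => 1  2->1 ok
  [24] x  {0}  => 0  1->0 ok
  [25] y  {1,2}  => 2  0->2 ok
  [26] y  {1,2}  => 2  2->2 ok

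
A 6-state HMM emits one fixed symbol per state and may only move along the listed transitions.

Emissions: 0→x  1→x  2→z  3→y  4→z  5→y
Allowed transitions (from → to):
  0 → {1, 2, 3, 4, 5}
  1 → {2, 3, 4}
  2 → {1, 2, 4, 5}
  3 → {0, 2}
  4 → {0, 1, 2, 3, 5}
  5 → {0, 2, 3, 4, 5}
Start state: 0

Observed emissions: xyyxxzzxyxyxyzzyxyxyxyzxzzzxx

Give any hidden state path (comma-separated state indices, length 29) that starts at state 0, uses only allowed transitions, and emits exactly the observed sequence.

0,5,3,0,1,2,4,0,5,0,5,0,3,2,4,3,0,3,0,5,0,3,2,1,4,2,4,0,1

  0: obs=x cand={0,1} pick 0 [start]
  1: obs=y cand={3,5} pick 5 [0->5 ok]
  2: obs=y cand={3,5} pick 3 [5->3 ok]
  3: obs=x cand={0,1} pick 0 [3->0 ok]
  4: obs=x cand={0,1} pick 1 [0->1 ok]
  5: obs=z cand={2,4} pick 2 [1->2 ok]
  6: obs=z cand={2,4} pick 4 [2->4 ok]
  7: obs=x cand={0,1} pick 0 [4->0 ok]
  8: obs=y cand={3,5} pick 5 [0->5 ok]
  9: obs=x cand={0,1} pick 0 [5->0 ok]
  10: obs=y cand={3,5} pick 5 [0->5 ok]
  11: obs=x cand={0,1} pick 0 [5->0 ok]
  12: obs=y cand={3,5} pick 3 [0->3 ok]
  13: obs=z cand={2,4} pick 2 [3->2 ok]
  14: obs=z cand={2,4} pick 4 [2->4 ok]
  15: obs=y cand={3,5} pick 3 [4->3 ok]
  16: obs=x cand={0,1} pick 0 [3->0 ok]
  17: obs=y cand={3,5} pick 3 [0->3 ok]
  18: obs=x cand={0,1} pick 0 [3->0 ok]
  19: obs=y cand={3,5} pick 5 [0->5 ok]
  20: obs=x cand={0,1} pick 0 [5->0 ok]
  21: obs=y cand={3,5} pick 3 [0->3 ok]
  22: obs=z cand={2,4} pick 2 [3->2 ok]
  23: obs=x cand={0,1} pick 1 [2->1 ok]
  24: obs=z cand={2,4} pick 4 [1->4 ok]
  25: obs=z cand={2,4} pick 2 [4->2 ok]
  26: obs=z cand={2,4} pick 4 [2->4 ok]
  27: obs=x cand={0,1} pick 0 [4->0 ok]
  28: obs=x cand={0,1} pick 1 [0->1 ok]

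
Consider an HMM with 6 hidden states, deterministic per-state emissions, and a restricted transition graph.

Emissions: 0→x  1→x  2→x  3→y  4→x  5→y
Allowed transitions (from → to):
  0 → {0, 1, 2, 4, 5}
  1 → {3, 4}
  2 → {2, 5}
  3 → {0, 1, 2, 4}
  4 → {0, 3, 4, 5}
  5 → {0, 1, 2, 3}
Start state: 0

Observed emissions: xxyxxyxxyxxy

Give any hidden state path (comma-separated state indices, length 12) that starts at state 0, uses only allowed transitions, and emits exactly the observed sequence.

0,4,5,2,2,5,0,4,5,2,2,5

  t0 'x' -> {0,1,2,4}, take 0 (start)
  t1 'x' -> {0,1,2,4}, take 4 (0->4 ok)
  t2 'y' -> {3,5}, take 5 (4->5 ok)
  t3 'x' -> {0,1,2,4}, take 2 (5->2 ok)
  t4 'x' -> {0,1,2,4}, take 2 (2->2 ok)
  t5 'y' -> {3,5}, take 5 (2->5 ok)
  t6 'x' -> {0,1,2,4}, take 0 (5->0 ok)
  t7 'x' -> {0,1,2,4}, take 4 (0->4 ok)
  t8 'y' -> {3,5}, take 5 (4->5 ok)
  t9 'x' -> {0,1,2,4}, take 2 (5->2 ok)
  t10 'x' -> {0,1,2,4}, take 2 (2->2 ok)
  t11 'y' -> {3,5}, take 5 (2->5 ok)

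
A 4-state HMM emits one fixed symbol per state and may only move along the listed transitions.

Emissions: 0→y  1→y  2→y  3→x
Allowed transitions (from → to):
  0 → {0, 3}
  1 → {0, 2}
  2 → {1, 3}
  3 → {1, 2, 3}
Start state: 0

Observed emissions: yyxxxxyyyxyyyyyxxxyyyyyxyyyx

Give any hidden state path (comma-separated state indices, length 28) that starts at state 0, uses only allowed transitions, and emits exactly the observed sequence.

0,0,3,3,3,3,2,1,2,3,1,0,0,0,0,3,3,3,1,2,1,0,0,3,2,1,0,3

  pos 0: y in {0,1,2}, choose 0; start
  pos 1: y in {0,1,2}, choose 0; 0->0 ok
  pos 2: x in {3}, choose 3; 0->3 ok
  pos 3: x in {3}, choose 3; 3->3 ok
  pos 4: x in {3}, choose 3; 3->3 ok
  pos 5: x in {3}, choose 3; 3->3 ok
  pos 6: y in {0,1,2}, choose 2; 3->2 ok
  pos 7: y in {0,1,2}, choose 1; 2->1 ok
  pos 8: y in {0,1,2}, choose 2; 1->2 ok
  pos 9: x in {3}, choose 3; 2->3 ok
  pos 10: y in {0,1,2}, choose 1; 3->1 ok
  pos 11: y in {0,1,2}, choose 0; 1->0 ok
  pos 12: y in {0,1,2}, choose 0; 0->0 ok
  pos 13: y in {0,1,2}, choose 0; 0->0 ok
  pos 14: y in {0,1,2}, choose 0; 0->0 ok
  pos 15: x in {3}, choose 3; 0->3 ok
  pos 16: x in {3}, choose 3; 3->3 ok
  pos 17: x in {3}, choose 3; 3->3 ok
  pos 18: y in {0,1,2}, choose 1; 3->1 ok
  pos 19: y in {0,1,2}, choose 2; 1->2 ok
  pos 20: y in {0,1,2}, choose 1; 2->1 ok
  pos 21: y in {0,1,2}, choose 0; 1->0 ok
  pos 22: y in {0,1,2}, choose 0; 0->0 ok
  pos 23: x in {3}, choose 3; 0->3 ok
  pos 24: y in {0,1,2}, choose 2; 3->2 ok
  pos 25: y in {0,1,2}, choose 1; 2->1 ok
  pos 26: y in {0,1,2}, choose 0; 1->0 ok
  pos 27: x in {3}, choose 3; 0->3 ok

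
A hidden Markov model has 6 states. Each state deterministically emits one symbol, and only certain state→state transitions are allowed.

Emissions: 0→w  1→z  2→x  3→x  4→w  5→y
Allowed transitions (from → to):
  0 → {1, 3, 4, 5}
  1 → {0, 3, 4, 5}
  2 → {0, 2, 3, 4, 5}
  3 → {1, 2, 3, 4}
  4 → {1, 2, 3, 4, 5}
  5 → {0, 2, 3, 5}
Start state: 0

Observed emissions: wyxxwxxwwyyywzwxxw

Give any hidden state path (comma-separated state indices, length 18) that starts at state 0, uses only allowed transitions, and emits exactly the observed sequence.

0,5,2,3,4,3,3,4,4,5,5,5,0,1,4,3,3,4

  pos 0: w in {0,4}, choose 0; start
  pos 1: y in {5}, choose 5; 0->5 ok
  pos 2: x in {2,3}, choose 2; 5->2 ok
  pos 3: x in {2,3}, choose 3; 2->3 ok
  pos 4: w in {0,4}, choose 4; 3->4 ok
  pos 5: x in {2,3}, choose 3; 4->3 ok
  pos 6: x in {2,3}, choose 3; 3->3 ok
  pos 7: w in {0,4}, choose 4; 3->4 ok
  pos 8: w in {0,4}, choose 4; 4->4 ok
  pos 9: y in {5}, choose 5; 4->5 ok
  pos 10: y in {5}, choose 5; 5->5 ok
  pos 11: y in {5}, choose 5; 5->5 ok
  pos 12: w in {0,4}, choose 0; 5->0 ok
  pos 13: z in {1}, choose 1; 0->1 ok
  pos 14: w in {0,4}, choose 4; 1->4 ok
  pos 15: x in {2,3}, choose 3; 4->3 ok
  pos 16: x in {2,3}, choose 3; 3->3 ok
  pos 17: w in {0,4}, choose 4; 3->4 ok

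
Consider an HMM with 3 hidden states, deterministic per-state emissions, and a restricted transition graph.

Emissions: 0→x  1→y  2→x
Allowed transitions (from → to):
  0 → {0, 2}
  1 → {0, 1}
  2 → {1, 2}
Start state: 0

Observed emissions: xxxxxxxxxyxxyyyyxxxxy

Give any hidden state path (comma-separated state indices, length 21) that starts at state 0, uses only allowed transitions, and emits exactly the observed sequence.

  pos 0: x in {0,2}, choose 0; start
  pos 1: x in {0,2}, choose 0; 0->0 ok
  pos 2: x in {0,2}, choose 0; 0->0 ok
  pos 3: x in {0,2}, choose 0; 0->0 ok
  pos 4: x in {0,2}, choose 0; 0->0 ok
  pos 5: x in {0,2}, choose 0; 0->0 ok
  pos 6: x in {0,2}, choose 0; 0->0 ok
  pos 7: x in {0,2}, choose 2; 0->2 ok
  pos 8: x in {0,2}, choose 2; 2->2 ok
  pos 9: y in {1}, choose 1; 2->1 ok
  pos 10: x in {0,2}, choose 0; 1->0 ok
  pos 11: x in {0,2}, choose 2; 0->2 ok
  pos 12: y in {1}, choose 1; 2->1 ok
  pos 13: y in {1}, choose 1; 1->1 ok
  pos 14: y in {1}, choose 1; 1->1 ok
  pos 15: y in {1}, choose 1; 1->1 ok
  pos 16: x in {0,2}, choose 0; 1->0 ok
  pos 17: x in {0,2}, choose 0; 0->0 ok
  pos 18: x in {0,2}, choose 2; 0->2 ok
  pos 19: x in {0,2}, choose 2; 2->2 ok
  pos 20: y in {1}, choose 1; 2->1 ok

0,0,0,0,0,0,0,2,2,1,0,2,1,1,1,1,0,0,2,2,1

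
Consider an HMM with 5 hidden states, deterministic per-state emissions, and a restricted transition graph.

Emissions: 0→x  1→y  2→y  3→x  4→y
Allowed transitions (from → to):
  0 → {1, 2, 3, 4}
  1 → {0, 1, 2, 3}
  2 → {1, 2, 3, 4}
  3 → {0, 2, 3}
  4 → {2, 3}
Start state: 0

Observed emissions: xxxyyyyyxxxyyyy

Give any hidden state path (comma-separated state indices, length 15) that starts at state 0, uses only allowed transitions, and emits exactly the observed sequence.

  t0 'x' -> {0,3}, take 0 (start)
  t1 'x' -> {0,3}, take 3 (0->3 ok)
  t2 'x' -> {0,3}, take 0 (3->0 ok)
  t3 'y' -> {1,2,4}, take 4 (0->4 ok)
  t4 'y' -> {1,2,4}, take 2 (4->2 ok)
  t5 'y' -> {1,2,4}, take 2 (2->2 ok)
  t6 'y' -> {1,2,4}, take 2 (2->2 ok)
  t7 'y' -> {1,2,4}, take 1 (2->1 ok)
  t8 'x' -> {0,3}, take 3 (1->3 ok)
  t9 'x' -> {0,3}, take 0 (3->0 ok)
  t10 'x' -> {0,3}, take 3 (0->3 ok)
  t11 'y' -> {1,2,4}, take 2 (3->2 ok)
  t12 'y' -> {1,2,4}, take 4 (2->4 ok)
  t13 'y' -> {1,2,4}, take 2 (4->2 ok)
  t14 'y' -> {1,2,4}, take 2 (2->2 ok)

0,3,0,4,2,2,2,1,3,0,3,2,4,2,2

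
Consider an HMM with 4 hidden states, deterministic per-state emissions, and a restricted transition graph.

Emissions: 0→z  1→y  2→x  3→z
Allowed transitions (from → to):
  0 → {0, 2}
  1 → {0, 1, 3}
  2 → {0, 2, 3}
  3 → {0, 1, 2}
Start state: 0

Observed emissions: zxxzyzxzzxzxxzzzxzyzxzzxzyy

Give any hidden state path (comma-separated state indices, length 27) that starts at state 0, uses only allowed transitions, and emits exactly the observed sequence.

  t0 'z' -> {0,3}, take 0 (start)
  t1 'x' -> {2}, take 2 (0->2 ok)
  t2 'x' -> {2}, take 2 (2->2 ok)
  t3 'z' -> {0,3}, take 3 (2->3 ok)
  t4 'y' -> {1}, take 1 (3->1 ok)
  t5 'z' -> {0,3}, take 0 (1->0 ok)
  t6 'x' -> {2}, take 2 (0->2 ok)
  t7 'z' -> {0,3}, take 0 (2->0 ok)
  t8 'z' -> {0,3}, take 0 (0->0 ok)
  t9 'x' -> {2}, take 2 (0->2 ok)
  t10 'z' -> {0,3}, take 0 (2->0 ok)
  t11 'x' -> {2}, take 2 (0->2 ok)
  t12 'x' -> {2}, take 2 (2->2 ok)
  t13 'z' -> {0,3}, take 3 (2->3 ok)
  t14 'z' -> {0,3}, take 0 (3->0 ok)
  t15 'z' -> {0,3}, take 0 (0->0 ok)
  t16 'x' -> {2}, take 2 (0->2 ok)
  t17 'z' -> {0,3}, take 3 (2->3 ok)
  t18 'y' -> {1}, take 1 (3->1 ok)
  t19 'z' -> {0,3}, take 0 (1->0 ok)
  t20 'x' -> {2}, take 2 (0->2 ok)
  t21 'z' -> {0,3}, take 3 (2->3 ok)
  t22 'z' -> {0,3}, take 0 (3->0 ok)
  t23 'x' -> {2}, take 2 (0->2 ok)
  t24 'z' -> {0,3}, take 3 (2->3 ok)
  t25 'y' -> {1}, take 1 (3->1 ok)
  t26 'y' -> {1}, take 1 (1->1 ok)

0,2,2,3,1,0,2,0,0,2,0,2,2,3,0,0,2,3,1,0,2,3,0,2,3,1,1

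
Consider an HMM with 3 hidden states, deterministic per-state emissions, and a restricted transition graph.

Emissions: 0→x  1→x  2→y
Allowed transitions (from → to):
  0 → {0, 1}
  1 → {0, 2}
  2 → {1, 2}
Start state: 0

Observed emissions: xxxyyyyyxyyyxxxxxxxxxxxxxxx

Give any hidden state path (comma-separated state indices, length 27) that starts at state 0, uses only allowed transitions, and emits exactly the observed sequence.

  0: obs=x cand={0,1} pick 0 [start]
  1: obs=x cand={0,1} pick 0 [0->0 ok]
  2: obs=x cand={0,1} pick 1 [0->1 ok]
  3: obs=y cand={2} pick 2 [1->2 ok]
  4: obs=y cand={2} pick 2 [2->2 ok]
  5: obs=y cand={2} pick 2 [2->2 ok]
  6: obs=y cand={2} pick 2 [2->2 ok]
  7: obs=y cand={2} pick 2 [2->2 ok]
  8: obs=x cand={0,1} pick 1 [2->1 ok]
  9: obs=y cand={2} pick 2 [1->2 ok]
  10: obs=y cand={2} pick 2 [2->2 ok]
  11: obs=y cand={2} pick 2 [2->2 ok]
  12: obs=x cand={0,1} pick 1 [2->1 ok]
  13: obs=x cand={0,1} pick 0 [1->0 ok]
  14: obs=x cand={0,1} pick 0 [0->0 ok]
  15: obs=x cand={0,1} pick 0 [0->0 ok]
  16: obs=x cand={0,1} pick 1 [0->1 ok]
  17: obs=x cand={0,1} pick 0 [1->0 ok]
  18: obs=x cand={0,1} pick 0 [0->0 ok]
  19: obs=x cand={0,1} pick 1 [0->1 ok]
  20: obs=x cand={0,1} pick 0 [1->0 ok]
  21: obs=x cand={0,1} pick 1 [0->1 ok]
  22: obs=x cand={0,1} pick 0 [1->0 ok]
  23: obs=x cand={0,1} pick 1 [0->1 ok]
  24: obs=x cand={0,1} pick 0 [1->0 ok]
  25: obs=x cand={0,1} pick 0 [0->0 ok]
  26: obs=x cand={0,1} pick 1 [0->1 ok]

0,0,1,2,2,2,2,2,1,2,2,2,1,0,0,0,1,0,0,1,0,1,0,1,0,0,1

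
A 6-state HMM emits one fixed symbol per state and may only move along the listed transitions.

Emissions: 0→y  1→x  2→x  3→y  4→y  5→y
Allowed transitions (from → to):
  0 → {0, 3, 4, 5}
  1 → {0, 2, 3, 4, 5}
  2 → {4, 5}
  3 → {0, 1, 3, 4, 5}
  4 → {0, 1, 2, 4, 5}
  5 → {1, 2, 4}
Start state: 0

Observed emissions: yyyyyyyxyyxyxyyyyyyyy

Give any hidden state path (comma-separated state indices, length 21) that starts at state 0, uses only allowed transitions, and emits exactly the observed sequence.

0,0,0,3,3,0,5,2,4,5,1,4,2,4,0,5,4,4,4,4,4

  [0] y  {0,3,4,5}  => 0  start
  [1] y  {0,3,4,5}  => 0  0->0 ok
  [2] y  {0,3,4,5}  => 0  0->0 ok
  [3] y  {0,3,4,5}  => 3  0->3 ok
  [4] y  {0,3,4,5}  => 3  3->3 ok
  [5] y  {0,3,4,5}  => 0  3->0 ok
  [6] y  {0,3,4,5}  => 5  0->5 ok
  [7] x  {1,2}  => 2  5->2 ok
  [8] y  {0,3,4,5}  => 4  2->4 ok
  [9] y  {0,3,4,5}  => 5  4->5 ok
  [10] x  {1,2}  => 1  5->1 ok
  [11] y  {0,3,4,5}  => 4  1->4 ok
  [12] x  {1,2}  => 2  4->2 ok
  [13] y  {0,3,4,5}  => 4  2->4 ok
  [14] y  {0,3,4,5}  => 0  4->0 ok
  [15] y  {0,3,4,5}  => 5  0->5 ok
  [16] y  {0,3,4,5}  => 4  5->4 ok
  [17] y  {0,3,4,5}  => 4  4->4 ok
  [18] y  {0,3,4,5}  => 4  4->4 ok
  [19] y  {0,3,4,5}  => 4  4->4 ok
  [20] y  {0,3,4,5}  => 4  4->4 ok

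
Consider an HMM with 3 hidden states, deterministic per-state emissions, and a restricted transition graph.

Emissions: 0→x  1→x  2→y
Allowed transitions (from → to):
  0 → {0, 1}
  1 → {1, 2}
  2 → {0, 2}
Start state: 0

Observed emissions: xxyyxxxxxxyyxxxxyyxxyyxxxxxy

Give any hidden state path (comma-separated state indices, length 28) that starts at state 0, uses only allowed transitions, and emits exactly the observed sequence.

  [0] x  {0,1}  => 0  start
  [1] x  {0,1}  => 1  0->1 ok
  [2] y  {2}  => 2  1->2 ok
  [3] y  {2}  => 2  2->2 ok
  [4] x  {0,1}  => 0  2->0 ok
  [5] x  {0,1}  => 0  0->0 ok
  [6] x  {0,1}  => 1  0->1 ok
  [7] x  {0,1}  => 1  1->1 ok
  [8] x  {0,1}  => 1  1->1 ok
  [9] x  {0,1}  => 1  1->1 ok
  [10] y  {2}  => 2  1->2 ok
  [11] y  {2}  => 2  2->2 ok
  [12] x  {0,1}  => 0  2->0 ok
  [13] x  {0,1}  => 0  0->0 ok
  [14] x  {0,1}  => 0  0->0 ok
  [15] x  {0,1}  => 1  0->1 ok
  [16] y  {2}  => 2  1->2 ok
  [17] y  {2}  => 2  2->2 ok
  [18] x  {0,1}  => 0  2->0 ok
  [19] x  {0,1}  => 1  0->1 ok
  [20] y  {2}  => 2  1->2 ok
  [21] y  {2}  => 2  2->2 ok
  [22] x  {0,1}  => 0  2->0 ok
  [23] x  {0,1}  => 0  0->0 ok
  [24] x  {0,1}  => 0  0->0 ok
  [25] x  {0,1}  => 0  0->0 ok
  [26] x  {0,1}  => 1  0->1 ok
  [27] y  {2}  => 2  1->2 ok

0,1,2,2,0,0,1,1,1,1,2,2,0,0,0,1,2,2,0,1,2,2,0,0,0,0,1,2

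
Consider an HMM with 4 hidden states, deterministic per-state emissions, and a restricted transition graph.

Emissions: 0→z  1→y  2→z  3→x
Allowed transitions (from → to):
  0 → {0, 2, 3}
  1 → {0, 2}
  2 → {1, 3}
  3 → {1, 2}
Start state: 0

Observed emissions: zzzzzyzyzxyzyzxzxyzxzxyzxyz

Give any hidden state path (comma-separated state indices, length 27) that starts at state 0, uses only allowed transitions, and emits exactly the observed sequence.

  [0] z  {0,2}  => 0  start
  [1] z  {0,2}  => 0  0->0 ok
  [2] z  {0,2}  => 0  0->0 ok
  [3] z  {0,2}  => 0  0->0 ok
  [4] z  {0,2}  => 2  0->2 ok
  [5] y  {1}  => 1  2->1 ok
  [6] z  {0,2}  => 2  1->2 ok
  [7] y  {1}  => 1  2->1 ok
  [8] z  {0,2}  => 2  1->2 ok
  [9] x  {3}  => 3  2->3 ok
  [10] y  {1}  => 1  3->1 ok
  [11] z  {0,2}  => 2  1->2 ok
  [12] y  {1}  => 1  2->1 ok
  [13] z  {0,2}  => 0  1->0 ok
  [14] x  {3}  => 3  0->3 ok
  [15] z  {0,2}  => 2  3->2 ok
  [16] x  {3}  => 3  2->3 ok
  [17] y  {1}  => 1  3->1 ok
  [18] z  {0,2}  => 2  1->2 ok
  [19] x  {3}  => 3  2->3 ok
  [20] z  {0,2}  => 2  3->2 ok
  [21] x  {3}  => 3  2->3 ok
  [22] y  {1}  => 1  3->1 ok
  [23] z  {0,2}  => 2  1->2 ok
  [24] x  {3}  => 3  2->3 ok
  [25] y  {1}  => 1  3->1 ok
  [26] z  {0,2}  => 0  1->0 ok

0,0,0,0,2,1,2,1,2,3,1,2,1,0,3,2,3,1,2,3,2,3,1,2,3,1,0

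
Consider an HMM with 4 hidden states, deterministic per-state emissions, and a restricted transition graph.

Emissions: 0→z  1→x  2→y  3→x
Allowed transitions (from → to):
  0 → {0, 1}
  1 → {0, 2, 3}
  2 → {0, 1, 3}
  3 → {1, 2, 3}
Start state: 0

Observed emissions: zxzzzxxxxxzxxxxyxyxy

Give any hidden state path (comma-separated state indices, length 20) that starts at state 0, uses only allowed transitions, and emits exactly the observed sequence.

0,1,0,0,0,1,3,3,3,1,0,1,3,3,1,2,3,2,1,2

  pos 0: z in {0}, choose 0; start
  pos 1: x in {1,3}, choose 1; 0->1 ok
  pos 2: z in {0}, choose 0; 1->0 ok
  pos 3: z in {0}, choose 0; 0->0 ok
  pos 4: z in {0}, choose 0; 0->0 ok
  pos 5: x in {1,3}, choose 1; 0->1 ok
  pos 6: x in {1,3}, choose 3; 1->3 ok
  pos 7: x in {1,3}, choose 3; 3->3 ok
  pos 8: x in {1,3}, choose 3; 3->3 ok
  pos 9: x in {1,3}, choose 1; 3->1 ok
  pos 10: z in {0}, choose 0; 1->0 ok
  pos 11: x in {1,3}, choose 1; 0->1 ok
  pos 12: x in {1,3}, choose 3; 1->3 ok
  pos 13: x in {1,3}, choose 3; 3->3 ok
  pos 14: x in {1,3}, choose 1; 3->1 ok
  pos 15: y in {2}, choose 2; 1->2 ok
  pos 16: x in {1,3}, choose 3; 2->3 ok
  pos 17: y in {2}, choose 2; 3->2 ok
  pos 18: x in {1,3}, choose 1; 2->1 ok
  pos 19: y in {2}, choose 2; 1->2 ok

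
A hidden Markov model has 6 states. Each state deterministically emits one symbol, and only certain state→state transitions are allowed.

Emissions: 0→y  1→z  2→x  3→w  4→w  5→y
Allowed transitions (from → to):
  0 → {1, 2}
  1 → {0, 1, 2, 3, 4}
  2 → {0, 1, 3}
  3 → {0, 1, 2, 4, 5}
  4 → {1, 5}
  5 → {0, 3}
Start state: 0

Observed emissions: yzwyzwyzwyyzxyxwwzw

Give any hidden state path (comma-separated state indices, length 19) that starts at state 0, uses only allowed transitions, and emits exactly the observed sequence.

  t0 'y' -> {0,5}, take 0 (start)
  t1 'z' -> {1}, take 1 (0->1 ok)
  t2 'w' -> {3,4}, take 3 (1->3 ok)
  t3 'y' -> {0,5}, take 0 (3->0 ok)
  t4 'z' -> {1}, take 1 (0->1 ok)
  t5 'w' -> {3,4}, take 3 (1->3 ok)
  t6 'y' -> {0,5}, take 0 (3->0 ok)
  t7 'z' -> {1}, take 1 (0->1 ok)
  t8 'w' -> {3,4}, take 3 (1->3 ok)
  t9 'y' -> {0,5}, take 5 (3->5 ok)
  t10 'y' -> {0,5}, take 0 (5->0 ok)
  t11 'z' -> {1}, take 1 (0->1 ok)
  t12 'x' -> {2}, take 2 (1->2 ok)
  t13 'y' -> {0,5}, take 0 (2->0 ok)
  t14 'x' -> {2}, take 2 (0->2 ok)
  t15 'w' -> {3,4}, take 3 (2->3 ok)
  t16 'w' -> {3,4}, take 4 (3->4 ok)
  t17 'z' -> {1}, take 1 (4->1 ok)
  t18 'w' -> {3,4}, take 4 (1->4 ok)

0,1,3,0,1,3,0,1,3,5,0,1,2,0,2,3,4,1,4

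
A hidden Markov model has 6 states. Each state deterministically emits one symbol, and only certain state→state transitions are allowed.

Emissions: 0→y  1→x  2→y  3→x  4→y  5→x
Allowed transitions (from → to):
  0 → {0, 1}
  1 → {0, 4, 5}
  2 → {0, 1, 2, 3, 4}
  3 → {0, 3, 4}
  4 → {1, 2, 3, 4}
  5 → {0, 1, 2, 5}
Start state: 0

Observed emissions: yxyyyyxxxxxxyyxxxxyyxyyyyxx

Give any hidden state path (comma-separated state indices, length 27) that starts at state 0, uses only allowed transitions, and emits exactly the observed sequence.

  [0] y  {0,2,4}  => 0  start
  [1] x  {1,3,5}  => 1  0->1 ok
  [2] y  {0,2,4}  => 4  1->4 ok
  [3] y  {0,2,4}  => 4  4->4 ok
  [4] y  {0,2,4}  => 2  4->2 ok
  [5] y  {0,2,4}  => 0  2->0 ok
  [6] x  {1,3,5}  => 1  0->1 ok
  [7] x  {1,3,5}  => 5  1->5 ok
  [8] x  {1,3,5}  => 1  5->1 ok
  [9] x  {1,3,5}  => 5  1->5 ok
  [10] x  {1,3,5}  => 5  5->5 ok
  [11] x  {1,3,5}  => 1  5->1 ok
  [12] y  {0,2,4}  => 0  1->0 ok
  [13] y  {0,2,4}  => 0  0->0 ok
  [14] x  {1,3,5}  => 1  0->1 ok
  [15] x  {1,3,5}  => 5  1->5 ok
  [16] x  {1,3,5}  => 1  5->1 ok
  [17] x  {1,3,5}  => 5  1->5 ok
  [18] y  {0,2,4}  => 2  5->2 ok
  [19] y  {0,2,4}  => 4  2->4 ok
  [20] x  {1,3,5}  => 1  4->1 ok
  [21] y  {0,2,4}  => 4  1->4 ok
  [22] y  {0,2,4}  => 2  4->2 ok
  [23] y  {0,2,4}  => 2  2->2 ok
  [24] y  {0,2,4}  => 0  2->0 ok
  [25] x  {1,3,5}  => 1  0->1 ok
  [26] x  {1,3,5}  => 5  1->5 ok

0,1,4,4,2,0,1,5,1,5,5,1,0,0,1,5,1,5,2,4,1,4,2,2,0,1,5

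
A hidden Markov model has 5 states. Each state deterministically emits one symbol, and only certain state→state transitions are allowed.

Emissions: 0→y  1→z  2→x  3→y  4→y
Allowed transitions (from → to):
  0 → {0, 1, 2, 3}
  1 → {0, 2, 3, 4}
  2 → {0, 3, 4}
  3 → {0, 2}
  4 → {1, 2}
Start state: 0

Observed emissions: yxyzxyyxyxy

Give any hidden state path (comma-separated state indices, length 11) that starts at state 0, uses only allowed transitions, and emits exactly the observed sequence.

0,2,4,1,2,3,0,2,4,2,3

  [0] y  {0,3,4}  => 0  start
  [1] x  {2}  => 2  0->2 ok
  [2] y  {0,3,4}  => 4  2->4 ok
  [3] z  {1}  => 1  4->1 ok
  [4] x  {2}  => 2  1->2 ok
  [5] y  {0,3,4}  => 3  2->3 ok
  [6] y  {0,3,4}  => 0  3->0 ok
  [7] x  {2}  => 2  0->2 ok
  [8] y  {0,3,4}  => 4  2->4 ok
  [9] x  {2}  => 2  4->2 ok
  [10] y  {0,3,4}  => 3  2->3 ok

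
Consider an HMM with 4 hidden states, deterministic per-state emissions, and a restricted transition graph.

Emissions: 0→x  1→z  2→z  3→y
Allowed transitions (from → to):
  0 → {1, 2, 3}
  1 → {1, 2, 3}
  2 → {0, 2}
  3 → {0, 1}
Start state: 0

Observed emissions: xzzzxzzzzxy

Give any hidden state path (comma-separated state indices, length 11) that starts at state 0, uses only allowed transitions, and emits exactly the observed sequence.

0,2,2,2,0,1,1,2,2,0,3

  0: obs=x cand={0} pick 0 [start]
  1: obs=z cand={1,2} pick 2 [0->2 ok]
  2: obs=z cand={1,2} pick 2 [2->2 ok]
  3: obs=z cand={1,2} pick 2 [2->2 ok]
  4: obs=x cand={0} pick 0 [2->0 ok]
  5: obs=z cand={1,2} pick 1 [0->1 ok]
  6: obs=z cand={1,2} pick 1 [1->1 ok]
  7: obs=z cand={1,2} pick 2 [1->2 ok]
  8: obs=z cand={1,2} pick 2 [2->2 ok]
  9: obs=x cand={0} pick 0 [2->0 ok]
  10: obs=y cand={3} pick 3 [0->3 ok]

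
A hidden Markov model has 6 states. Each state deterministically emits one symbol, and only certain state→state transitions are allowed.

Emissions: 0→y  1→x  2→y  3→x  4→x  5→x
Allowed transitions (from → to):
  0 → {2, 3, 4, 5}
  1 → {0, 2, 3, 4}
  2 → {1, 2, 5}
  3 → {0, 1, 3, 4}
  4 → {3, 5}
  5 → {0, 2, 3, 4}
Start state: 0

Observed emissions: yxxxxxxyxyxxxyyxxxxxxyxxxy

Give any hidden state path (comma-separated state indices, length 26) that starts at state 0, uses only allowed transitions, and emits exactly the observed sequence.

  0: obs=y cand={0,2} pick 0 [start]
  1: obs=x cand={1,3,4,5} pick 5 [0->5 ok]
  2: obs=x cand={1,3,4,5} pick 3 [5->3 ok]
  3: obs=x cand={1,3,4,5} pick 4 [3->4 ok]
  4: obs=x cand={1,3,4,5} pick 3 [4->3 ok]
  5: obs=x cand={1,3,4,5} pick 3 [3->3 ok]
  6: obs=x cand={1,3,4,5} pick 1 [3->1 ok]
  7: obs=y cand={0,2} pick 2 [1->2 ok]
  8: obs=x cand={1,3,4,5} pick 5 [2->5 ok]
  9: obs=y cand={0,2} pick 0 [5->0 ok]
  10: obs=x cand={1,3,4,5} pick 4 [0->4 ok]
  11: obs=x cand={1,3,4,5} pick 3 [4->3 ok]
  12: obs=x cand={1,3,4,5} pick 3 [3->3 ok]
  13: obs=y cand={0,2} pick 0 [3->0 ok]
  14: obs=y cand={0,2} pick 2 [0->2 ok]
  15: obs=x cand={1,3,4,5} pick 1 [2->1 ok]
  16: obs=x cand={1,3,4,5} pick 4 [1->4 ok]
  17: obs=x cand={1,3,4,5} pick 5 [4->5 ok]
  18: obs=x cand={1,3,4,5} pick 4 [5->4 ok]
  19: obs=x cand={1,3,4,5} pick 5 [4->5 ok]
  20: obs=x cand={1,3,4,5} pick 3 [5->3 ok]
  21: obs=y cand={0,2} pick 0 [3->0 ok]
  22: obs=x cand={1,3,4,5} pick 4 [0->4 ok]
  23: obs=x cand={1,3,4,5} pick 3 [4->3 ok]
  24: obs=x cand={1,3,4,5} pick 3 [3->3 ok]
  25: obs=y cand={0,2} pick 0 [3->0 ok]

0,5,3,4,3,3,1,2,5,0,4,3,3,0,2,1,4,5,4,5,3,0,4,3,3,0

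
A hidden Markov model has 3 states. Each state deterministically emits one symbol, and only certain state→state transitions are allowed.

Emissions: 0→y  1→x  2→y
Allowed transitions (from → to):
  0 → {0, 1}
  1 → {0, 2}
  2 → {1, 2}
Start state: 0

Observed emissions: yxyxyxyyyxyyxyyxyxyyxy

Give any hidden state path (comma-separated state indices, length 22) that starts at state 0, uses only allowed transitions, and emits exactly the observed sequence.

  t0 'y' -> {0,2}, take 0 (start)
  t1 'x' -> {1}, take 1 (0->1 ok)
  t2 'y' -> {0,2}, take 0 (1->0 ok)
  t3 'x' -> {1}, take 1 (0->1 ok)
  t4 'y' -> {0,2}, take 0 (1->0 ok)
  t5 'x' -> {1}, take 1 (0->1 ok)
  t6 'y' -> {0,2}, take 2 (1->2 ok)
  t7 'y' -> {0,2}, take 2 (2->2 ok)
  t8 'y' -> {0,2}, take 2 (2->2 ok)
  t9 'x' -> {1}, take 1 (2->1 ok)
  t10 'y' -> {0,2}, take 2 (1->2 ok)
  t11 'y' -> {0,2}, take 2 (2->2 ok)
  t12 'x' -> {1}, take 1 (2->1 ok)
  t13 'y' -> {0,2}, take 0 (1->0 ok)
  t14 'y' -> {0,2}, take 0 (0->0 ok)
  t15 'x' -> {1}, take 1 (0->1 ok)
  t16 'y' -> {0,2}, take 0 (1->0 ok)
  t17 'x' -> {1}, take 1 (0->1 ok)
  t18 'y' -> {0,2}, take 2 (1->2 ok)
  t19 'y' -> {0,2}, take 2 (2->2 ok)
  t20 'x' -> {1}, take 1 (2->1 ok)
  t21 'y' -> {0,2}, take 2 (1->2 ok)

0,1,0,1,0,1,2,2,2,1,2,2,1,0,0,1,0,1,2,2,1,2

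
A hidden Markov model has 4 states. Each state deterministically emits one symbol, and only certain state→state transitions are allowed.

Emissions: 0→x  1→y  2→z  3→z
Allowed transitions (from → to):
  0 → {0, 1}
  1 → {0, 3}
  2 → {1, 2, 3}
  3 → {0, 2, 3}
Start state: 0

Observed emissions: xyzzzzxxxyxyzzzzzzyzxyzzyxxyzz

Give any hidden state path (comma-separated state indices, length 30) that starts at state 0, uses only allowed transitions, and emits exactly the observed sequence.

  0: obs=x cand={0} pick 0 [start]
  1: obs=y cand={1} pick 1 [0->1 ok]
  2: obs=z cand={2,3} pick 3 [1->3 ok]
  3: obs=z cand={2,3} pick 3 [3->3 ok]
  4: obs=z cand={2,3} pick 3 [3->3 ok]
  5: obs=z cand={2,3} pick 3 [3->3 ok]
  6: obs=x cand={0} pick 0 [3->0 ok]
  7: obs=x cand={0} pick 0 [0->0 ok]
  8: obs=x cand={0} pick 0 [0->0 ok]
  9: obs=y cand={1} pick 1 [0->1 ok]
  10: obs=x cand={0} pick 0 [1->0 ok]
  11: obs=y cand={1} pick 1 [0->1 ok]
  12: obs=z cand={2,3} pick 3 [1->3 ok]
  13: obs=z cand={2,3} pick 2 [3->2 ok]
  14: obs=z cand={2,3} pick 2 [2->2 ok]
  15: obs=z cand={2,3} pick 3 [2->3 ok]
  16: obs=z cand={2,3} pick 2 [3->2 ok]
  17: obs=z cand={2,3} pick 2 [2->2 ok]
  18: obs=y cand={1} pick 1 [2->1 ok]
  19: obs=z cand={2,3} pick 3 [1->3 ok]
  20: obs=x cand={0} pick 0 [3->0 ok]
  21: obs=y cand={1} pick 1 [0->1 ok]
  22: obs=z cand={2,3} pick 3 [1->3 ok]
  23: obs=z cand={2,3} pick 2 [3->2 ok]
  24: obs=y cand={1} pick 1 [2->1 ok]
  25: obs=x cand={0} pick 0 [1->0 ok]
  26: obs=x cand={0} pick 0 [0->0 ok]
  27: obs=y cand={1} pick 1 [0->1 ok]
  28: obs=z cand={2,3} pick 3 [1->3 ok]
  29: obs=z cand={2,3} pick 3 [3->3 ok]

0,1,3,3,3,3,0,0,0,1,0,1,3,2,2,3,2,2,1,3,0,1,3,2,1,0,0,1,3,3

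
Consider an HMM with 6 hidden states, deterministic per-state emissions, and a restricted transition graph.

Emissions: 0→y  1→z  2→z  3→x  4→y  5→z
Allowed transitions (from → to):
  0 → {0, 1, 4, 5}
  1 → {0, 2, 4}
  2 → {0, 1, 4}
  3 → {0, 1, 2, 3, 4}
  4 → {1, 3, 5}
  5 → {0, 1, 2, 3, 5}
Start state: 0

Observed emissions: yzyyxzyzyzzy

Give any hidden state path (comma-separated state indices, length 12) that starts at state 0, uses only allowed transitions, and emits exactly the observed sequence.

  pos 0: y in {0,4}, choose 0; start
  pos 1: z in {1,2,5}, choose 1; 0->1 ok
  pos 2: y in {0,4}, choose 0; 1->0 ok
  pos 3: y in {0,4}, choose 4; 0->4 ok
  pos 4: x in {3}, choose 3; 4->3 ok
  pos 5: z in {1,2,5}, choose 1; 3->1 ok
  pos 6: y in {0,4}, choose 0; 1->0 ok
  pos 7: z in {1,2,5}, choose 1; 0->1 ok
  pos 8: y in {0,4}, choose 4; 1->4 ok
  pos 9: z in {1,2,5}, choose 1; 4->1 ok
  pos 10: z in {1,2,5}, choose 2; 1->2 ok
  pos 11: y in {0,4}, choose 0; 2->0 ok

0,1,0,4,3,1,0,1,4,1,2,0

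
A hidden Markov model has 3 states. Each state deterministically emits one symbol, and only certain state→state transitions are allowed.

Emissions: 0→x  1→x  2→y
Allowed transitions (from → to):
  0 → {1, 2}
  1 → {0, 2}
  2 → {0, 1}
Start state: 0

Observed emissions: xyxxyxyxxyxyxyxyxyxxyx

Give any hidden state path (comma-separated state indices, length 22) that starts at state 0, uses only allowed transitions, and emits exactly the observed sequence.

  pos 0: x in {0,1}, choose 0; start
  pos 1: y in {2}, choose 2; 0->2 ok
  pos 2: x in {0,1}, choose 1; 2->1 ok
  pos 3: x in {0,1}, choose 0; 1->0 ok
  pos 4: y in {2}, choose 2; 0->2 ok
  pos 5: x in {0,1}, choose 0; 2->0 ok
  pos 6: y in {2}, choose 2; 0->2 ok
  pos 7: x in {0,1}, choose 0; 2->0 ok
  pos 8: x in {0,1}, choose 1; 0->1 ok
  pos 9: y in {2}, choose 2; 1->2 ok
  pos 10: x in {0,1}, choose 0; 2->0 ok
  pos 11: y in {2}, choose 2; 0->2 ok
  pos 12: x in {0,1}, choose 0; 2->0 ok
  pos 13: y in {2}, choose 2; 0->2 ok
  pos 14: x in {0,1}, choose 0; 2->0 ok
  pos 15: y in {2}, choose 2; 0->2 ok
  pos 16: x in {0,1}, choose 0; 2->0 ok
  pos 17: y in {2}, choose 2; 0->2 ok
  pos 18: x in {0,1}, choose 1; 2->1 ok
  pos 19: x in {0,1}, choose 0; 1->0 ok
  pos 20: y in {2}, choose 2; 0->2 ok
  pos 21: x in {0,1}, choose 0; 2->0 ok

0,2,1,0,2,0,2,0,1,2,0,2,0,2,0,2,0,2,1,0,2,0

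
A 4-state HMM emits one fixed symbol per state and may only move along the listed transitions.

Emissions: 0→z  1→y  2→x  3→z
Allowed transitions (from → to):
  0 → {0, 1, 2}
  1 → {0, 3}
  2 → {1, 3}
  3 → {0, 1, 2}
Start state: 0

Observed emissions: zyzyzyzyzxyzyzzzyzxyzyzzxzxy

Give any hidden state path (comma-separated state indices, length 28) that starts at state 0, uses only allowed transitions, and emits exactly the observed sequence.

  pos 0: z in {0,3}, choose 0; start
  pos 1: y in {1}, choose 1; 0->1 ok
  pos 2: z in {0,3}, choose 3; 1->3 ok
  pos 3: y in {1}, choose 1; 3->1 ok
  pos 4: z in {0,3}, choose 3; 1->3 ok
  pos 5: y in {1}, choose 1; 3->1 ok
  pos 6: z in {0,3}, choose 3; 1->3 ok
  pos 7: y in {1}, choose 1; 3->1 ok
  pos 8: z in {0,3}, choose 3; 1->3 ok
  pos 9: x in {2}, choose 2; 3->2 ok
  pos 10: y in {1}, choose 1; 2->1 ok
  pos 11: z in {0,3}, choose 0; 1->0 ok
  pos 12: y in {1}, choose 1; 0->1 ok
  pos 13: z in {0,3}, choose 3; 1->3 ok
  pos 14: z in {0,3}, choose 0; 3->0 ok
  pos 15: z in {0,3}, choose 0; 0->0 ok
  pos 16: y in {1}, choose 1; 0->1 ok
  pos 17: z in {0,3}, choose 0; 1->0 ok
  pos 18: x in {2}, choose 2; 0->2 ok
  pos 19: y in {1}, choose 1; 2->1 ok
  pos 20: z in {0,3}, choose 0; 1->0 ok
  pos 21: y in {1}, choose 1; 0->1 ok
  pos 22: z in {0,3}, choose 0; 1->0 ok
  pos 23: z in {0,3}, choose 0; 0->0 ok
  pos 24: x in {2}, choose 2; 0->2 ok
  pos 25: z in {0,3}, choose 3; 2->3 ok
  pos 26: x in {2}, choose 2; 3->2 ok
  pos 27: y in {1}, choose 1; 2->1 ok

0,1,3,1,3,1,3,1,3,2,1,0,1,3,0,0,1,0,2,1,0,1,0,0,2,3,2,1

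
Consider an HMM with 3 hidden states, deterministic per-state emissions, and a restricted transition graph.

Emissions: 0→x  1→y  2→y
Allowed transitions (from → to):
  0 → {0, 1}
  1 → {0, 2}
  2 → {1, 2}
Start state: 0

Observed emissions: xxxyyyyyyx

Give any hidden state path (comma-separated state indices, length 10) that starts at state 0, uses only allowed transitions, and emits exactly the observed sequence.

0,0,0,1,2,2,2,2,1,0

  t0 'x' -> {0}, take 0 (start)
  t1 'x' -> {0}, take 0 (0->0 ok)
  t2 'x' -> {0}, take 0 (0->0 ok)
  t3 'y' -> {1,2}, take 1 (0->1 ok)
  t4 'y' -> {1,2}, take 2 (1->2 ok)
  t5 'y' -> {1,2}, take 2 (2->2 ok)
  t6 'y' -> {1,2}, take 2 (2->2 ok)
  t7 'y' -> {1,2}, take 2 (2->2 ok)
  t8 'y' -> {1,2}, take 1 (2->1 ok)
  t9 'x' -> {0}, take 0 (1->0 ok)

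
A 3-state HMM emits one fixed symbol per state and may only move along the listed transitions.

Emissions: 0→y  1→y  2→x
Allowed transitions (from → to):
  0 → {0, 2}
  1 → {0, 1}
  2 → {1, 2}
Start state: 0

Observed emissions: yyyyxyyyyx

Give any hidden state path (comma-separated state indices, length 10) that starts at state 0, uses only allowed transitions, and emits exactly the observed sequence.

0,0,0,0,2,1,1,1,0,2

  0: obs=y cand={0,1} pick 0 [start]
  1: obs=y cand={0,1} pick 0 [0->0 ok]
  2: obs=y cand={0,1} pick 0 [0->0 ok]
  3: obs=y cand={0,1} pick 0 [0->0 ok]
  4: obs=x cand={2} pick 2 [0->2 ok]
  5: obs=y cand={0,1} pick 1 [2->1 ok]
  6: obs=y cand={0,1} pick 1 [1->1 ok]
  7: obs=y cand={0,1} pick 1 [1->1 ok]
  8: obs=y cand={0,1} pick 0 [1->0 ok]
  9: obs=x cand={2} pick 2 [0->2 ok]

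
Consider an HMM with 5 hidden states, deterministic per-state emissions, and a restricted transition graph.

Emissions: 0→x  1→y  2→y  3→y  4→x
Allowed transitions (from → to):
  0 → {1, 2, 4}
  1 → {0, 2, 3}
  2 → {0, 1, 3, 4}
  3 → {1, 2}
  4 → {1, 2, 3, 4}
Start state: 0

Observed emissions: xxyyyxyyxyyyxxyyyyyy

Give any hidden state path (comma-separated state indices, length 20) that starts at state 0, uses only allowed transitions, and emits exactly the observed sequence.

  0: obs=x cand={0,4} pick 0 [start]
  1: obs=x cand={0,4} pick 4 [0->4 ok]
  2: obs=y cand={1,2,3} pick 1 [4->1 ok]
  3: obs=y cand={1,2,3} pick 3 [1->3 ok]
  4: obs=y cand={1,2,3} pick 2 [3->2 ok]
  5: obs=x cand={0,4} pick 4 [2->4 ok]
  6: obs=y cand={1,2,3} pick 3 [4->3 ok]
  7: obs=y cand={1,2,3} pick 1 [3->1 ok]
  8: obs=x cand={0,4} pick 0 [1->0 ok]
  9: obs=y cand={1,2,3} pick 2 [0->2 ok]
  10: obs=y cand={1,2,3} pick 3 [2->3 ok]
  11: obs=y cand={1,2,3} pick 1 [3->1 ok]
  12: obs=x cand={0,4} pick 0 [1->0 ok]
  13: obs=x cand={0,4} pick 4 [0->4 ok]
  14: obs=y cand={1,2,3} pick 2 [4->2 ok]
  15: obs=y cand={1,2,3} pick 1 [2->1 ok]
  16: obs=y cand={1,2,3} pick 3 [1->3 ok]
  17: obs=y cand={1,2,3} pick 2 [3->2 ok]
  18: obs=y cand={1,2,3} pick 3 [2->3 ok]
  19: obs=y cand={1,2,3} pick 1 [3->1 ok]

0,4,1,3,2,4,3,1,0,2,3,1,0,4,2,1,3,2,3,1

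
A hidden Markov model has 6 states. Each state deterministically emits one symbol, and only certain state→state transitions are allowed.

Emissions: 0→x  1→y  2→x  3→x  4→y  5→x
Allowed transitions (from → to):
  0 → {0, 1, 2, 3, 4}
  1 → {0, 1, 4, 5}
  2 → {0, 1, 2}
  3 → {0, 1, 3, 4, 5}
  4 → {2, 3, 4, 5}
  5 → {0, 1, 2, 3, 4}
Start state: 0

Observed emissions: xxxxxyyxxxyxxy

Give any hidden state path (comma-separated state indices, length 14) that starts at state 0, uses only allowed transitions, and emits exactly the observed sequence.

  pos 0: x in {0,2,3,5}, choose 0; start
  pos 1: x in {0,2,3,5}, choose 2; 0->2 ok
  pos 2: x in {0,2,3,5}, choose 2; 2->2 ok
  pos 3: x in {0,2,3,5}, choose 0; 2->0 ok
  pos 4: x in {0,2,3,5}, choose 3; 0->3 ok
  pos 5: y in {1,4}, choose 1; 3->1 ok
  pos 6: y in {1,4}, choose 1; 1->1 ok
  pos 7: x in {0,2,3,5}, choose 5; 1->5 ok
  pos 8: x in {0,2,3,5}, choose 2; 5->2 ok
  pos 9: x in {0,2,3,5}, choose 2; 2->2 ok
  pos 10: y in {1,4}, choose 1; 2->1 ok
  pos 11: x in {0,2,3,5}, choose 5; 1->5 ok
  pos 12: x in {0,2,3,5}, choose 2; 5->2 ok
  pos 13: y in {1,4}, choose 1; 2->1 ok

0,2,2,0,3,1,1,5,2,2,1,5,2,1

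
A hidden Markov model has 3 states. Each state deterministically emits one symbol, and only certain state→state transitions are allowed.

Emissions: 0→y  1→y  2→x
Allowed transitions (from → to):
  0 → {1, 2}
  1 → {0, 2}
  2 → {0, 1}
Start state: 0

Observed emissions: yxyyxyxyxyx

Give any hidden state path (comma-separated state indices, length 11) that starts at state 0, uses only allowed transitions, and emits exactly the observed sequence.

0,2,1,0,2,1,2,1,2,1,2

  pos 0: y in {0,1}, choose 0; start
  pos 1: x in {2}, choose 2; 0->2 ok
  pos 2: y in {0,1}, choose 1; 2->1 ok
  pos 3: y in {0,1}, choose 0; 1->0 ok
  pos 4: x in {2}, choose 2; 0->2 ok
  pos 5: y in {0,1}, choose 1; 2->1 ok
  pos 6: x in {2}, choose 2; 1->2 ok
  pos 7: y in {0,1}, choose 1; 2->1 ok
  pos 8: x in {2}, choose 2; 1->2 ok
  pos 9: y in {0,1}, choose 1; 2->1 ok
  pos 10: x in {2}, choose 2; 1->2 ok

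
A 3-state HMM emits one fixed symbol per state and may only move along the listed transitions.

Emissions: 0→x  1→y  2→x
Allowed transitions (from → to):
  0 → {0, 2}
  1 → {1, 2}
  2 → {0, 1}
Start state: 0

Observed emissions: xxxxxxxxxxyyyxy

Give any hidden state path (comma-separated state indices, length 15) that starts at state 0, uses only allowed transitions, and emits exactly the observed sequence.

0,0,2,0,2,0,0,0,0,2,1,1,1,2,1

  t0 'x' -> {0,2}, take 0 (start)
  t1 'x' -> {0,2}, take 0 (0->0 ok)
  t2 'x' -> {0,2}, take 2 (0->2 ok)
  t3 'x' -> {0,2}, take 0 (2->0 ok)
  t4 'x' -> {0,2}, take 2 (0->2 ok)
  t5 'x' -> {0,2}, take 0 (2->0 ok)
  t6 'x' -> {0,2}, take 0 (0->0 ok)
  t7 'x' -> {0,2}, take 0 (0->0 ok)
  t8 'x' -> {0,2}, take 0 (0->0 ok)
  t9 'x' -> {0,2}, take 2 (0->2 ok)
  t10 'y' -> {1}, take 1 (2->1 ok)
  t11 'y' -> {1}, take 1 (1->1 ok)
  t12 'y' -> {1}, take 1 (1->1 ok)
  t13 'x' -> {0,2}, take 2 (1->2 ok)
  t14 'y' -> {1}, take 1 (2->1 ok)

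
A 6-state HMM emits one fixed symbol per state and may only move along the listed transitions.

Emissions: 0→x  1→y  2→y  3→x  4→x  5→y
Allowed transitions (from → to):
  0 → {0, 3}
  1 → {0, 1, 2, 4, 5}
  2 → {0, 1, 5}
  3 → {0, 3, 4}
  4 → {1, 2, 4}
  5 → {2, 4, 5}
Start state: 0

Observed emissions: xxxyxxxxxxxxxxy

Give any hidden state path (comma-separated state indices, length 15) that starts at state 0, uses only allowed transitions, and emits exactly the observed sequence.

  t0 'x' -> {0,3,4}, take 0 (start)
  t1 'x' -> {0,3,4}, take 3 (0->3 ok)
  t2 'x' -> {0,3,4}, take 4 (3->4 ok)
  t3 'y' -> {1,2,5}, take 2 (4->2 ok)
  t4 'x' -> {0,3,4}, take 0 (2->0 ok)
  t5 'x' -> {0,3,4}, take 0 (0->0 ok)
  t6 'x' -> {0,3,4}, take 0 (0->0 ok)
  t7 'x' -> {0,3,4}, take 3 (0->3 ok)
  t8 'x' -> {0,3,4}, take 0 (3->0 ok)
  t9 'x' -> {0,3,4}, take 0 (0->0 ok)
  t10 'x' -> {0,3,4}, take 3 (0->3 ok)
  t11 'x' -> {0,3,4}, take 3 (3->3 ok)
  t12 'x' -> {0,3,4}, take 3 (3->3 ok)
  t13 'x' -> {0,3,4}, take 4 (3->4 ok)
  t14 'y' -> {1,2,5}, take 2 (4->2 ok)

0,3,4,2,0,0,0,3,0,0,3,3,3,4,2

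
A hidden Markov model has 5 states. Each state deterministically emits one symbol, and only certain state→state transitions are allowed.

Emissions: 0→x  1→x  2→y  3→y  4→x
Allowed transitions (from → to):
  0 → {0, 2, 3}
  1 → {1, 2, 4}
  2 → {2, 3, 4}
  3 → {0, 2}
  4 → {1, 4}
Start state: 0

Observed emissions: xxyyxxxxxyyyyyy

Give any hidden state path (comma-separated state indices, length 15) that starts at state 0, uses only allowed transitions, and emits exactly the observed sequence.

  pos 0: x in {0,1,4}, choose 0; start
  pos 1: x in {0,1,4}, choose 0; 0->0 ok
  pos 2: y in {2,3}, choose 3; 0->3 ok
  pos 3: y in {2,3}, choose 2; 3->2 ok
  pos 4: x in {0,1,4}, choose 4; 2->4 ok
  pos 5: x in {0,1,4}, choose 4; 4->4 ok
  pos 6: x in {0,1,4}, choose 4; 4->4 ok
  pos 7: x in {0,1,4}, choose 4; 4->4 ok
  pos 8: x in {0,1,4}, choose 1; 4->1 ok
  pos 9: y in {2,3}, choose 2; 1->2 ok
  pos 10: y in {2,3}, choose 2; 2->2 ok
  pos 11: y in {2,3}, choose 2; 2->2 ok
  pos 12: y in {2,3}, choose 3; 2->3 ok
  pos 13: y in {2,3}, choose 2; 3->2 ok
  pos 14: y in {2,3}, choose 3; 2->3 ok

0,0,3,2,4,4,4,4,1,2,2,2,3,2,3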